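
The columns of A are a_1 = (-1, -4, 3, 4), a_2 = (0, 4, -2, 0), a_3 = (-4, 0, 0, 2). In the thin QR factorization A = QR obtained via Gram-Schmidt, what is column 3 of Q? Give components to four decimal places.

a_1 = (-1, -4, 3, 4); ‖a_1‖ = 6.4807, so e_1 = (-0.1543, -0.6172, 0.4629, 0.6172).
e_1·a_2 = (-0.1543)·0 + (-0.6172)·4 + 0.4629·(-2) + 0.6172·0 = -3.3947.
u_2 = a_2 + 3.3947·e_1 = (-0.5238, 1.9048, -0.4286, 2.0952).
‖u_2‖ = 2.9114, so e_2 = (-0.1799, 0.6542, -0.1472, 0.7197).
e_1·a_3 = (-0.1543)·(-4) + (-0.6172)·0 + 0.4629·0 + 0.6172·2 = 1.8516; e_2·a_3 = (-0.1799)·(-4) + 0.6542·0 + (-0.1472)·0 + 0.7197·2 = 2.1590.
u_3 = a_3 − 1.8516·e_1 − 2.1590·e_2 = (-3.3258, -0.2697, -0.5393, -0.6966).
‖u_3‖ = 3.4511, so e_3 = (-0.9637, -0.0781, -0.1563, -0.2019).

e_3 = (-0.9637, -0.0781, -0.1563, -0.2019)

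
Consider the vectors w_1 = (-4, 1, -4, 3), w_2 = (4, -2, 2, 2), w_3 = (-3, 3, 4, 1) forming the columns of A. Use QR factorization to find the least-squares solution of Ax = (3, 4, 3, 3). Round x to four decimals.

x = (0.1096, 0.8504, 0.7024)

w_1 = (-4, 1, -4, 3); ‖w_1‖ = 6.4807, so e_1 = (-0.6172, 0.1543, -0.6172, 0.4629).
e_1·w_2 = (-0.6172)·4 + 0.1543·(-2) + (-0.6172)·2 + 0.4629·2 = -3.0861.
u_2 = w_2 + 3.0861·e_1 = (2.0952, -1.5238, 0.0952, 3.4286).
‖u_2‖ = 4.2984, so e_2 = (0.4874, -0.3545, 0.0222, 0.7976).
e_1·w_3 = (-0.6172)·(-3) + 0.1543·3 + (-0.6172)·4 + 0.4629·1 = 0.3086; e_2·w_3 = 0.4874·(-3) + (-0.3545)·3 + 0.0222·4 + 0.7976·1 = -1.6396.
u_3 = w_3 − 0.3086·e_1 + 1.6396·e_2 = (-2.0103, 2.3711, 4.2268, 2.1649).
‖u_3‖ = 5.6760, so e_3 = (-0.3542, 0.4178, 0.7447, 0.3814).
Qᵀb = (-1.6973, 2.5037, 3.9868).
Back-substitute: x_3 = 3.9868/5.6760 = 0.7024.
x_2 = (2.5037 + 1.6396·0.7024)/4.2984 = 0.8504.
x_1 = (-1.6973 + 3.0861·0.8504 − 0.3086·0.7024)/6.4807 = 0.1096.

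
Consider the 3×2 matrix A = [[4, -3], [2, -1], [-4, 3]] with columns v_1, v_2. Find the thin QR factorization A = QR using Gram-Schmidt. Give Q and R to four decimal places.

v_1 = (4, 2, -4); ‖v_1‖ = 6.0000, so e_1 = (0.6667, 0.3333, -0.6667).
e_1·v_2 = 0.6667·(-3) + 0.3333·(-1) + (-0.6667)·3 = -4.3333.
u_2 = v_2 + 4.3333·e_1 = (-0.1111, 0.4444, 0.1111).
‖u_2‖ = 0.4714, so e_2 = (-0.2357, 0.9428, 0.2357).

Q = [[0.6667, -0.2357], [0.3333, 0.9428], [-0.6667, 0.2357]], R = [[6.0000, -4.3333], [0.0000, 0.4714]]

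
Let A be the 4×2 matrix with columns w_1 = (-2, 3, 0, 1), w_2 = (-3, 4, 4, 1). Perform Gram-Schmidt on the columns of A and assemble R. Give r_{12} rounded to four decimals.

r_{12} = 5.0780

w_1 = (-2, 3, 0, 1); ‖w_1‖ = 3.7417, so q_1 = (-0.5345, 0.8018, 0.0000, 0.2673).
r_{12} = q_1·w_2 = 5.0780.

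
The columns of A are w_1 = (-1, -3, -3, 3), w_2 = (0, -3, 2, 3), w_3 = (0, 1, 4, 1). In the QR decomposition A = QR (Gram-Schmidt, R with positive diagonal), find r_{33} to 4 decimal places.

r_{33} = 1.6156

w_1 = (-1, -3, -3, 3); ‖w_1‖ = 5.2915, so e_1 = (-0.1890, -0.5669, -0.5669, 0.5669).
e_1·w_2 = (-0.1890)·0 + (-0.5669)·(-3) + (-0.5669)·2 + 0.5669·3 = 2.2678.
u_2 = w_2 − 2.2678·e_1 = (0.4286, -1.7143, 3.2857, 1.7143).
‖u_2‖ = 4.1057, so e_2 = (0.1044, -0.4175, 0.8003, 0.4175).
e_1·w_3 = (-0.1890)·0 + (-0.5669)·1 + (-0.5669)·4 + 0.5669·1 = -2.2678; e_2·w_3 = 0.1044·0 + (-0.4175)·1 + 0.8003·4 + 0.4175·1 = 3.2011.
u_3 = w_3 + 2.2678·e_1 − 3.2011·e_2 = (-0.7627, 1.0508, 0.1525, 0.9492).
r_{33} = ‖u_3‖ = 1.6156.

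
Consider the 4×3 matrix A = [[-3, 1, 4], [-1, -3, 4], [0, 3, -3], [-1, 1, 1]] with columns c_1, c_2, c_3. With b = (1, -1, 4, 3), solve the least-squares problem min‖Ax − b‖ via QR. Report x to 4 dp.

x = (-2.7241, -0.3448, -1.4483)

e_1 = c_1/‖c_1‖ = (-3, -1, 0, -1)/3.3166 = (-0.9045, -0.3015, 0.0000, -0.3015).
r_{12} = e_1·c_2 = -0.3015.
u_2 = c_2 + 0.3015·e_1 = (0.7273, -3.0909, 3.0000, 0.9091).
‖u_2‖ = 4.4620, so e_2 = (0.1630, -0.6927, 0.6724, 0.2037).
r_{13} = e_1·c_3 = -5.1257; r_{23} = e_2·c_3 = -3.9322.
u_3 = c_3 + 5.1257·e_1 + 3.9322·e_2 = (0.0046, -0.2694, -0.3562, 0.2557).
‖u_3‖ = 0.5146, so e_3 = (0.0089, -0.5235, -0.6921, 0.4969).
Qᵀb = (-1.5076, 4.1563, -0.7453).
Back-substitute: x_3 = -0.7453/0.5146 = -1.4483.
x_2 = (4.1563 + 3.9322·(-1.4483))/4.4620 = -0.3448.
x_1 = (-1.5076 + 0.3015·(-0.3448) + 5.1257·(-1.4483))/3.3166 = -2.7241.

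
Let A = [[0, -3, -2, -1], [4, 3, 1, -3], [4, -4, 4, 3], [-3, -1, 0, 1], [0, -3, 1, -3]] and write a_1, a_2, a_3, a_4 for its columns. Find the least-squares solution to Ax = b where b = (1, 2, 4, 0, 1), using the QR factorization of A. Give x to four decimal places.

x = (0.4606, -0.3131, 0.2318, -0.0553)

a_1 = (0, 4, 4, -3, 0); ‖a_1‖ = 6.4031, so q_1 = (0.0000, 0.6247, 0.6247, -0.4685, 0.0000).
q_1·a_2 = 0.0000·(-3) + 0.6247·3 + 0.6247·(-4) + (-0.4685)·(-1) + 0.0000·(-3) = -0.1562.
u_2 = a_2 + 0.1562·q_1 = (-3.0000, 3.0976, -3.9024, -1.0732, -3.0000).
‖u_2‖ = 6.6314, so q_2 = (-0.4524, 0.4671, -0.5885, -0.1618, -0.4524).
q_1·a_3 = 0.0000·(-2) + 0.6247·1 + 0.6247·4 + (-0.4685)·0 + 0.0000·1 = 3.1235; q_2·a_3 = (-0.4524)·(-2) + 0.4671·1 + (-0.5885)·4 + (-0.1618)·0 + (-0.4524)·1 = -1.4344.
u_3 = a_3 − 3.1235·q_1 + 1.4344·q_2 = (-2.6489, -0.2812, 1.2047, 1.2313, 0.3511).
‖u_3‖ = 3.1916, so q_3 = (-0.8300, -0.0881, 0.3774, 0.3858, 0.1100).
q_1·a_4 = 0.0000·(-1) + 0.6247·(-3) + 0.6247·3 + (-0.4685)·1 + 0.0000·(-3) = -0.4685; q_2·a_4 = (-0.4524)·(-1) + 0.4671·(-3) + (-0.5885)·3 + (-0.1618)·1 + (-0.4524)·(-3) = -1.5190; q_3·a_4 = (-0.8300)·(-1) + (-0.0881)·(-3) + 0.3774·3 + 0.3858·1 + 0.1100·(-3) = 2.2824.
u_4 = a_4 + 0.4685·q_1 + 1.5190·q_2 − 2.2824·q_3 = (0.2071, -1.7967, 1.5373, -0.3459, -3.9383).
‖u_4‖ = 4.6113, so q_4 = (0.0449, -0.3896, 0.3334, -0.0750, -0.8541).
Qᵀb = (3.7482, -2.3245, 0.6136, -0.2549).
Back-substitute: x_4 = -0.2549/4.6113 = -0.0553.
x_3 = (0.6136 − 2.2824·(-0.0553))/3.1916 = 0.2318.
x_2 = (-2.3245 + 1.4344·0.2318 + 1.5190·(-0.0553))/6.6314 = -0.3131.
x_1 = (3.7482 + 0.1562·(-0.3131) − 3.1235·0.2318 + 0.4685·(-0.0553))/6.4031 = 0.4606.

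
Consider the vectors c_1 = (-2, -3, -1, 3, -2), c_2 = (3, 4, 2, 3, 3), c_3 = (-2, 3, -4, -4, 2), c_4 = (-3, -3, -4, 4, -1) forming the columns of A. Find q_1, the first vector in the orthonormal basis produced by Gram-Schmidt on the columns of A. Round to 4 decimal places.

c_1 = (-2, -3, -1, 3, -2); ‖c_1‖ = 5.1962, so q_1 = (-0.3849, -0.5774, -0.1925, 0.5774, -0.3849).

q_1 = (-0.3849, -0.5774, -0.1925, 0.5774, -0.3849)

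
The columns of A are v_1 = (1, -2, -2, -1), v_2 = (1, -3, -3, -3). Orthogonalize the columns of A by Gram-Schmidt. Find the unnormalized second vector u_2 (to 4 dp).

u_2 = (-0.6000, 0.2000, 0.2000, -1.4000)

v_1 = (1, -2, -2, -1); ‖v_1‖ = 3.1623, so e_1 = (0.3162, -0.6325, -0.6325, -0.3162).
e_1·v_2 = 0.3162·1 + (-0.6325)·(-3) + (-0.6325)·(-3) + (-0.3162)·(-3) = 5.0596.
u_2 = v_2 − 5.0596·e_1 = (-0.6000, 0.2000, 0.2000, -1.4000).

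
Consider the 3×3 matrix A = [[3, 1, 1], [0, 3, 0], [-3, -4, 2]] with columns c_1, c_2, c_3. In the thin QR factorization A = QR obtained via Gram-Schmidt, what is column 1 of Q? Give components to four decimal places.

c_1 = (3, 0, -3); ‖c_1‖ = 4.2426, so e_1 = (0.7071, 0.0000, -0.7071).

e_1 = (0.7071, 0.0000, -0.7071)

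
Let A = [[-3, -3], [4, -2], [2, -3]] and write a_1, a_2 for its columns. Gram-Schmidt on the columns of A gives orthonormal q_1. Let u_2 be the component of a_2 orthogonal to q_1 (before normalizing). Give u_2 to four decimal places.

a_1 = (-3, 4, 2); ‖a_1‖ = 5.3852, so q_1 = (-0.5571, 0.7428, 0.3714).
q_1·a_2 = (-0.5571)·(-3) + 0.7428·(-2) + 0.3714·(-3) = -0.9285.
u_2 = a_2 + 0.9285·q_1 = (-3.5172, -1.3103, -2.6552).

u_2 = (-3.5172, -1.3103, -2.6552)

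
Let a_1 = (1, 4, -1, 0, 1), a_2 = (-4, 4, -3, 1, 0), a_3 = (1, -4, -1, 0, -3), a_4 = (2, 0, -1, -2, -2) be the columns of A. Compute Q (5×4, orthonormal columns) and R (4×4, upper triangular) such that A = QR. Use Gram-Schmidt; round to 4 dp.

a_1 = (1, 4, -1, 0, 1); ‖a_1‖ = 4.3589, so e_1 = (0.2294, 0.9177, -0.2294, 0.0000, 0.2294).
e_1·a_2 = 0.2294·(-4) + 0.9177·4 + (-0.2294)·(-3) + 0.0000·1 + 0.2294·0 = 3.4412.
u_2 = a_2 − 3.4412·e_1 = (-4.7895, 0.8421, -2.2105, 1.0000, -0.7895).
‖u_2‖ = 5.4916, so e_2 = (-0.8721, 0.1533, -0.4025, 0.1821, -0.1438).
e_1·a_3 = 0.2294·1 + 0.9177·(-4) + (-0.2294)·(-1) + 0.0000·0 + 0.2294·(-3) = -3.9001; e_2·a_3 = (-0.8721)·1 + 0.1533·(-4) + (-0.4025)·(-1) + 0.1821·0 + (-0.1438)·(-3) = -0.6517.
u_3 = a_3 + 3.9001·e_1 + 0.6517·e_2 = (1.3264, -0.3211, -2.1571, 0.1187, -2.1990).
‖u_3‖ = 3.3712, so e_3 = (0.3934, -0.0953, -0.6399, 0.0352, -0.6523).
e_1·a_4 = 0.2294·2 + 0.9177·0 + (-0.2294)·(-1) + 0.0000·(-2) + 0.2294·(-2) = 0.2294; e_2·a_4 = (-0.8721)·2 + 0.1533·0 + (-0.4025)·(-1) + 0.1821·(-2) + (-0.1438)·(-2) = -1.4184; e_3·a_4 = 0.3934·2 + (-0.0953)·0 + (-0.6399)·(-1) + 0.0352·(-2) + (-0.6523)·(-2) = 2.6609.
u_4 = a_4 − 0.2294·e_1 + 1.4184·e_2 − 2.6609·e_3 = (-0.3366, 0.2604, 0.1843, -1.8354, -0.5209).
‖u_4‖ = 1.9634, so e_4 = (-0.1714, 0.1326, 0.0939, -0.9348, -0.2653).

Q = [[0.2294, -0.8721, 0.3934, -0.1714], [0.9177, 0.1533, -0.0953, 0.1326], [-0.2294, -0.4025, -0.6399, 0.0939], [0.0000, 0.1821, 0.0352, -0.9348], [0.2294, -0.1438, -0.6523, -0.2653]], R = [[4.3589, 3.4412, -3.9001, 0.2294], [0.0000, 5.4916, -0.6517, -1.4184], [0.0000, 0.0000, 3.3712, 2.6609], [0.0000, 0.0000, 0.0000, 1.9634]]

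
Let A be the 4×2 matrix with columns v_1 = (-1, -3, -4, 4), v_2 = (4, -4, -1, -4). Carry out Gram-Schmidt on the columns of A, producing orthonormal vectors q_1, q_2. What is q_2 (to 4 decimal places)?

q_2 = (0.5600, -0.6146, -0.1981, -0.5190)

v_1 = (-1, -3, -4, 4); ‖v_1‖ = 6.4807, so q_1 = (-0.1543, -0.4629, -0.6172, 0.6172).
q_1·v_2 = (-0.1543)·4 + (-0.4629)·(-4) + (-0.6172)·(-1) + 0.6172·(-4) = -0.6172.
u_2 = v_2 + 0.6172·q_1 = (3.9048, -4.2857, -1.3810, -3.6190).
‖u_2‖ = 6.9727, so q_2 = (0.5600, -0.6146, -0.1981, -0.5190).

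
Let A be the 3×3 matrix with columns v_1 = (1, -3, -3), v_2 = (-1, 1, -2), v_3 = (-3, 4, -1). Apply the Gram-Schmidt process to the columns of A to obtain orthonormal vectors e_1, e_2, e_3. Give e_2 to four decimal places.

e_1 = v_1/‖v_1‖ = (1, -3, -3)/4.3589 = (0.2294, -0.6882, -0.6882).
r_{12} = e_1·v_2 = 0.4588.
u_2 = v_2 − 0.4588·e_1 = (-1.1053, 1.3158, -1.6842).
‖u_2‖ = 2.4061, so e_2 = (-0.4594, 0.5468, -0.7000).

e_2 = (-0.4594, 0.5468, -0.7000)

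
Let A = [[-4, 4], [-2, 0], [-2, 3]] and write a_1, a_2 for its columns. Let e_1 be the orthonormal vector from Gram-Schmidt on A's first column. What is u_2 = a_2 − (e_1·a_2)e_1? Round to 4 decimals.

u_2 = (0.3333, -1.8333, 1.1667)

e_1 = a_1/‖a_1‖ = (-4, -2, -2)/4.8990 = (-0.8165, -0.4082, -0.4082).
r_{12} = e_1·a_2 = -4.4907.
u_2 = a_2 + 4.4907·e_1 = (0.3333, -1.8333, 1.1667).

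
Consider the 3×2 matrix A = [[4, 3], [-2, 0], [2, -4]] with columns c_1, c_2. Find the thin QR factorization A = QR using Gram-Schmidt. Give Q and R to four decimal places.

Q = [[0.8165, 0.4730], [-0.4082, 0.0676], [0.4082, -0.8785]], R = [[4.8990, 0.8165], [0.0000, 4.9329]]

c_1 = (4, -2, 2); ‖c_1‖ = 4.8990, so q_1 = (0.8165, -0.4082, 0.4082).
q_1·c_2 = 0.8165·3 + (-0.4082)·0 + 0.4082·(-4) = 0.8165.
u_2 = c_2 − 0.8165·q_1 = (2.3333, 0.3333, -4.3333).
‖u_2‖ = 4.9329, so q_2 = (0.4730, 0.0676, -0.8785).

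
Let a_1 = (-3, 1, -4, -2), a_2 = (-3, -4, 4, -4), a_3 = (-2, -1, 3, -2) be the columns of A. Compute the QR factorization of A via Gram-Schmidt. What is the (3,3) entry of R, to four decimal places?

r_{33} = 1.4639

e_1 = a_1/‖a_1‖ = (-3, 1, -4, -2)/5.4772 = (-0.5477, 0.1826, -0.7303, -0.3651).
r_{12} = e_1·a_2 = -0.5477.
u_2 = a_2 + 0.5477·e_1 = (-3.3000, -3.9000, 3.6000, -4.2000).
‖u_2‖ = 7.5299, so e_2 = (-0.4383, -0.5179, 0.4781, -0.5578).
r_{13} = e_1·a_3 = -0.5477; r_{23} = e_2·a_3 = 3.9443.
u_3 = a_3 + 0.5477·e_1 − 3.9443·e_2 = (-0.5714, 1.1429, 0.7143, 0.0000).
r_{33} = ‖u_3‖ = 1.4639.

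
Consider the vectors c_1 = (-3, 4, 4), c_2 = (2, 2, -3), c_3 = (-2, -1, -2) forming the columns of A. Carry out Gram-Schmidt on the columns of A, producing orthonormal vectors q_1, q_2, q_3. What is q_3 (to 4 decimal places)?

q_1 = c_1/‖c_1‖ = (-3, 4, 4)/6.4031 = (-0.4685, 0.6247, 0.6247).
r_{12} = q_1·c_2 = -1.5617.
u_2 = c_2 + 1.5617·q_1 = (1.2683, 2.9756, -2.0244).
‖u_2‖ = 3.8159, so q_2 = (0.3324, 0.7798, -0.5305).
r_{13} = q_1·c_3 = -0.9370; r_{23} = q_2·c_3 = -0.3835.
u_3 = c_3 + 0.9370·q_1 + 0.3835·q_2 = (-2.3116, -0.1156, -1.6181).
‖u_3‖ = 2.8240, so q_3 = (-0.8185, -0.0409, -0.5730).

q_3 = (-0.8185, -0.0409, -0.5730)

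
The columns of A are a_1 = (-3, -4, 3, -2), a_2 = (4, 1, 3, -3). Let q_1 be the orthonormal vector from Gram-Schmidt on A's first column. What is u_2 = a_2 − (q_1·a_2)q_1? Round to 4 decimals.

u_2 = (3.9211, 0.8947, 3.0789, -3.0526)

a_1 = (-3, -4, 3, -2); ‖a_1‖ = 6.1644, so q_1 = (-0.4867, -0.6489, 0.4867, -0.3244).
q_1·a_2 = (-0.4867)·4 + (-0.6489)·1 + 0.4867·3 + (-0.3244)·(-3) = -0.1622.
u_2 = a_2 + 0.1622·q_1 = (3.9211, 0.8947, 3.0789, -3.0526).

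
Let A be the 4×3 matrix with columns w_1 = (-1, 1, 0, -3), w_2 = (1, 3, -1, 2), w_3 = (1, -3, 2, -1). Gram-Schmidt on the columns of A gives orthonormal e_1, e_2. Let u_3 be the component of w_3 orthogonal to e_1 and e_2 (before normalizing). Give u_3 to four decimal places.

u_3 = (1.4899, 0.1611, 1.0872, -0.4430)

w_1 = (-1, 1, 0, -3); ‖w_1‖ = 3.3166, so e_1 = (-0.3015, 0.3015, 0.0000, -0.9045).
e_1·w_2 = (-0.3015)·1 + 0.3015·3 + 0.0000·(-1) + (-0.9045)·2 = -1.2060.
u_2 = w_2 + 1.2060·e_1 = (0.6364, 3.3636, -1.0000, 0.9091).
‖u_2‖ = 3.6804, so e_2 = (0.1729, 0.9139, -0.2717, 0.2470).
e_1·w_3 = (-0.3015)·1 + 0.3015·(-3) + 0.0000·2 + (-0.9045)·(-1) = -0.3015; e_2·w_3 = 0.1729·1 + 0.9139·(-3) + (-0.2717)·2 + 0.2470·(-1) = -3.3593.
u_3 = w_3 + 0.3015·e_1 + 3.3593·e_2 = (1.4899, 0.1611, 1.0872, -0.4430).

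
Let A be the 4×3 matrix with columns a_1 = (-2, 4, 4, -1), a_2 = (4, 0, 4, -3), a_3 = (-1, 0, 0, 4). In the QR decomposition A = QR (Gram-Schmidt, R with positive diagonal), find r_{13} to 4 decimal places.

r_{13} = -0.3288

a_1 = (-2, 4, 4, -1); ‖a_1‖ = 6.0828, so q_1 = (-0.3288, 0.6576, 0.6576, -0.1644).
r_{13} = q_1·a_3 = -0.3288.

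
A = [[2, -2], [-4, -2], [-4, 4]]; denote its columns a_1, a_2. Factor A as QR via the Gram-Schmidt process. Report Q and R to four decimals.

a_1 = (2, -4, -4); ‖a_1‖ = 6.0000, so e_1 = (0.3333, -0.6667, -0.6667).
e_1·a_2 = 0.3333·(-2) + (-0.6667)·(-2) + (-0.6667)·4 = -2.0000.
u_2 = a_2 + 2.0000·e_1 = (-1.3333, -3.3333, 2.6667).
‖u_2‖ = 4.4721, so e_2 = (-0.2981, -0.7454, 0.5963).

Q = [[0.3333, -0.2981], [-0.6667, -0.7454], [-0.6667, 0.5963]], R = [[6.0000, -2.0000], [0.0000, 4.4721]]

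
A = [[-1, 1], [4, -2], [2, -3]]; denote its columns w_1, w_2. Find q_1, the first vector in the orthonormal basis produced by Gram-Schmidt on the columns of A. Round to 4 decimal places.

q_1 = (-0.2182, 0.8729, 0.4364)

q_1 = w_1/‖w_1‖ = (-1, 4, 2)/4.5826 = (-0.2182, 0.8729, 0.4364).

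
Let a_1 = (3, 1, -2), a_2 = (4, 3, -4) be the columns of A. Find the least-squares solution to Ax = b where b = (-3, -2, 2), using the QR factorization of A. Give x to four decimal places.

x = (-0.3778, -0.4222)

a_1 = (3, 1, -2); ‖a_1‖ = 3.7417, so q_1 = (0.8018, 0.2673, -0.5345).
q_1·a_2 = 0.8018·4 + 0.2673·3 + (-0.5345)·(-4) = 6.1470.
u_2 = a_2 − 6.1470·q_1 = (-0.9286, 1.3571, -0.7143).
‖u_2‖ = 1.7928, so q_2 = (-0.5179, 0.7570, -0.3984).
Qᵀb = (-4.0089, -0.7570).
Back-substitute: x_2 = -0.7570/1.7928 = -0.4222.
x_1 = (-4.0089 − 6.1470·(-0.4222))/3.7417 = -0.3778.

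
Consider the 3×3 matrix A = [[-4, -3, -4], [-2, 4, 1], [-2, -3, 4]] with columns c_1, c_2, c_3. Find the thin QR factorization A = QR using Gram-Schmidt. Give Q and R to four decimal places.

c_1 = (-4, -2, -2); ‖c_1‖ = 4.8990, so q_1 = (-0.8165, -0.4082, -0.4082).
q_1·c_2 = (-0.8165)·(-3) + (-0.4082)·4 + (-0.4082)·(-3) = 2.0412.
u_2 = c_2 − 2.0412·q_1 = (-1.3333, 4.8333, -2.1667).
‖u_2‖ = 5.4620, so q_2 = (-0.2441, 0.8849, -0.3967).
q_1·c_3 = (-0.8165)·(-4) + (-0.4082)·1 + (-0.4082)·4 = 1.2247; q_2·c_3 = (-0.2441)·(-4) + 0.8849·1 + (-0.3967)·4 = 0.2746.
u_3 = c_3 − 1.2247·q_1 − 0.2746·q_2 = (-2.9330, 1.2570, 4.6089).
‖u_3‖ = 5.6058, so q_3 = (-0.5232, 0.2242, 0.8222).

Q = [[-0.8165, -0.2441, -0.5232], [-0.4082, 0.8849, 0.2242], [-0.4082, -0.3967, 0.8222]], R = [[4.8990, 2.0412, 1.2247], [0.0000, 5.4620, 0.2746], [0.0000, 0.0000, 5.6058]]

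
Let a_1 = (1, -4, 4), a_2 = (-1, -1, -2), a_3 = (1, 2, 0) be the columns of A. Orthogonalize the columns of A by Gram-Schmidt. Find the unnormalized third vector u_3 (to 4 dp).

u_3 = (0.5549, -0.0925, -0.2312)

a_1 = (1, -4, 4); ‖a_1‖ = 5.7446, so e_1 = (0.1741, -0.6963, 0.6963).
e_1·a_2 = 0.1741·(-1) + (-0.6963)·(-1) + 0.6963·(-2) = -0.8704.
u_2 = a_2 + 0.8704·e_1 = (-0.8485, -1.6061, -1.3939).
‖u_2‖ = 2.2896, so e_2 = (-0.3706, -0.7014, -0.6088).
e_1·a_3 = 0.1741·1 + (-0.6963)·2 + 0.6963·0 = -1.2185; e_2·a_3 = (-0.3706)·1 + (-0.7014)·2 + (-0.6088)·0 = -1.7735.
u_3 = a_3 + 1.2185·e_1 + 1.7735·e_2 = (0.5549, -0.0925, -0.2312).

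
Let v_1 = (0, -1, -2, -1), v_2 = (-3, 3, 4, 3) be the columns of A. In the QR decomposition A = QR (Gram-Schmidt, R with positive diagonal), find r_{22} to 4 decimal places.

v_1 = (0, -1, -2, -1); ‖v_1‖ = 2.4495, so e_1 = (0.0000, -0.4082, -0.8165, -0.4082).
e_1·v_2 = 0.0000·(-3) + (-0.4082)·3 + (-0.8165)·4 + (-0.4082)·3 = -5.7155.
u_2 = v_2 + 5.7155·e_1 = (-3.0000, 0.6667, -0.6667, 0.6667).
r_{22} = ‖u_2‖ = 3.2146.

r_{22} = 3.2146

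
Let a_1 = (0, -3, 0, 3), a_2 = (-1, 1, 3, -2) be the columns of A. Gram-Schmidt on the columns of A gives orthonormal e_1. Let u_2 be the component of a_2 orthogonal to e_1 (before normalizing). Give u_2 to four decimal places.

e_1 = a_1/‖a_1‖ = (0, -3, 0, 3)/4.2426 = (0.0000, -0.7071, 0.0000, 0.7071).
r_{12} = e_1·a_2 = -2.1213.
u_2 = a_2 + 2.1213·e_1 = (-1.0000, -0.5000, 3.0000, -0.5000).

u_2 = (-1.0000, -0.5000, 3.0000, -0.5000)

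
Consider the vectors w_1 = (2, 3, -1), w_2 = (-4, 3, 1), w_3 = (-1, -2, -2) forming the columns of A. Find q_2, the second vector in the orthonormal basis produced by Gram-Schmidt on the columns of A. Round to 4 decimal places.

w_1 = (2, 3, -1); ‖w_1‖ = 3.7417, so q_1 = (0.5345, 0.8018, -0.2673).
q_1·w_2 = 0.5345·(-4) + 0.8018·3 + (-0.2673)·1 = 0.0000.
u_2 = w_2 + 0.0000·q_1 = (-4.0000, 3.0000, 1.0000).
‖u_2‖ = 5.0990, so q_2 = (-0.7845, 0.5883, 0.1961).

q_2 = (-0.7845, 0.5883, 0.1961)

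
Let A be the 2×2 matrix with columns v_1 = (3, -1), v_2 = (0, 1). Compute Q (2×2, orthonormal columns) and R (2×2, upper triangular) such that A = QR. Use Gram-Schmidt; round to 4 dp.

Q = [[0.9487, 0.3162], [-0.3162, 0.9487]], R = [[3.1623, -0.3162], [0.0000, 0.9487]]

q_1 = v_1/‖v_1‖ = (3, -1)/3.1623 = (0.9487, -0.3162).
r_{12} = q_1·v_2 = -0.3162.
u_2 = v_2 + 0.3162·q_1 = (0.3000, 0.9000).
‖u_2‖ = 0.9487, so q_2 = (0.3162, 0.9487).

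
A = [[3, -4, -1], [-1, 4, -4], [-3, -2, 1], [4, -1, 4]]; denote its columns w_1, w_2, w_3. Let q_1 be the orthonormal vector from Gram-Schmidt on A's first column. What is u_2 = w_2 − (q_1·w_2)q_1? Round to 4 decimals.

w_1 = (3, -1, -3, 4); ‖w_1‖ = 5.9161, so q_1 = (0.5071, -0.1690, -0.5071, 0.6761).
q_1·w_2 = 0.5071·(-4) + (-0.1690)·4 + (-0.5071)·(-2) + 0.6761·(-1) = -2.3664.
u_2 = w_2 + 2.3664·q_1 = (-2.8000, 3.6000, -3.2000, 0.6000).

u_2 = (-2.8000, 3.6000, -3.2000, 0.6000)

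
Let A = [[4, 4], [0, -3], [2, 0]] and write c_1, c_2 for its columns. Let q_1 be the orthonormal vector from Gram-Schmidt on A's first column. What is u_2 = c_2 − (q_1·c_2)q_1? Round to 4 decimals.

c_1 = (4, 0, 2); ‖c_1‖ = 4.4721, so q_1 = (0.8944, 0.0000, 0.4472).
q_1·c_2 = 0.8944·4 + 0.0000·(-3) + 0.4472·0 = 3.5777.
u_2 = c_2 − 3.5777·q_1 = (0.8000, -3.0000, -1.6000).

u_2 = (0.8000, -3.0000, -1.6000)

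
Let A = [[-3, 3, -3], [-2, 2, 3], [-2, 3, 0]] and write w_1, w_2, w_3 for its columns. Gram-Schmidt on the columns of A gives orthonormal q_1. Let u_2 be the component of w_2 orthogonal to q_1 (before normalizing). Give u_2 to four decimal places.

u_2 = (-0.3529, -0.2353, 0.7647)

w_1 = (-3, -2, -2); ‖w_1‖ = 4.1231, so q_1 = (-0.7276, -0.4851, -0.4851).
q_1·w_2 = (-0.7276)·3 + (-0.4851)·2 + (-0.4851)·3 = -4.6082.
u_2 = w_2 + 4.6082·q_1 = (-0.3529, -0.2353, 0.7647).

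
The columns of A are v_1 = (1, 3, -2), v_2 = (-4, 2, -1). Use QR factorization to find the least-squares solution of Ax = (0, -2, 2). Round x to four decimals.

x = (-0.6691, -0.1583)

v_1 = (1, 3, -2); ‖v_1‖ = 3.7417, so e_1 = (0.2673, 0.8018, -0.5345).
e_1·v_2 = 0.2673·(-4) + 0.8018·2 + (-0.5345)·(-1) = 1.0690.
u_2 = v_2 − 1.0690·e_1 = (-4.2857, 1.1429, -0.4286).
‖u_2‖ = 4.4561, so e_2 = (-0.9618, 0.2565, -0.0962).
Qᵀb = (-2.6726, -0.7053).
Back-substitute: x_2 = -0.7053/4.4561 = -0.1583.
x_1 = (-2.6726 − 1.0690·(-0.1583))/3.7417 = -0.6691.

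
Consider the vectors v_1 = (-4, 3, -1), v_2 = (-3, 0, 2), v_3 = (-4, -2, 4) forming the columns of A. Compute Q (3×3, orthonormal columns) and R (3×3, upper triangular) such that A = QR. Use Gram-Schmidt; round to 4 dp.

Q = [[-0.7845, -0.4831, -0.3889], [0.5883, -0.3814, -0.7130], [-0.1961, 0.7882, -0.5834]], R = [[5.0990, 1.9612, 1.1767], [0.0000, 3.0255, 5.8477], [0.0000, 0.0000, 0.6482]]

e_1 = v_1/‖v_1‖ = (-4, 3, -1)/5.0990 = (-0.7845, 0.5883, -0.1961).
r_{12} = e_1·v_2 = 1.9612.
u_2 = v_2 − 1.9612·e_1 = (-1.4615, -1.1538, 2.3846).
‖u_2‖ = 3.0255, so e_2 = (-0.4831, -0.3814, 0.7882).
r_{13} = e_1·v_3 = 1.1767; r_{23} = e_2·v_3 = 5.8477.
u_3 = v_3 − 1.1767·e_1 − 5.8477·e_2 = (-0.2521, -0.4622, -0.3782).
‖u_3‖ = 0.6482, so e_3 = (-0.3889, -0.7130, -0.5834).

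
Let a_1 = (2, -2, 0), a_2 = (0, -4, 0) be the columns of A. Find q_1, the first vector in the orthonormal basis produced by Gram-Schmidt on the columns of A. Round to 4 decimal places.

q_1 = (0.7071, -0.7071, 0.0000)

a_1 = (2, -2, 0); ‖a_1‖ = 2.8284, so q_1 = (0.7071, -0.7071, 0.0000).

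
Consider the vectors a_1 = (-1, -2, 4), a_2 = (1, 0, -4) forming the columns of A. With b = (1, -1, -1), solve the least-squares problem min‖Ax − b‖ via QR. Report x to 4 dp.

a_1 = (-1, -2, 4); ‖a_1‖ = 4.5826, so q_1 = (-0.2182, -0.4364, 0.8729).
q_1·a_2 = (-0.2182)·1 + (-0.4364)·0 + 0.8729·(-4) = -3.7097.
u_2 = a_2 + 3.7097·q_1 = (0.1905, -1.6190, -0.7619).
‖u_2‖ = 1.7995, so q_2 = (0.1059, -0.8997, -0.4234).
Qᵀb = (-0.6547, 1.4290).
Back-substitute: x_2 = 1.4290/1.7995 = 0.7941.
x_1 = (-0.6547 + 3.7097·0.7941)/4.5826 = 0.5000.

x = (0.5000, 0.7941)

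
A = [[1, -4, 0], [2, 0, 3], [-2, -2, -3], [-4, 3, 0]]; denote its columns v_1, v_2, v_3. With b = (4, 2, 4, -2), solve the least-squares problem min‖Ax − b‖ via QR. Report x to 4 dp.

e_1 = v_1/‖v_1‖ = (1, 2, -2, -4)/5.0000 = (0.2000, 0.4000, -0.4000, -0.8000).
r_{12} = e_1·v_2 = -2.4000.
u_2 = v_2 + 2.4000·e_1 = (-3.5200, 0.9600, -2.9600, 1.0800).
‖u_2‖ = 4.8208, so e_2 = (-0.7302, 0.1991, -0.6140, 0.2240).
r_{13} = e_1·v_3 = 2.4000; r_{23} = e_2·v_3 = 2.4394.
u_3 = v_3 − 2.4000·e_1 − 2.4394·e_2 = (1.3012, 1.5542, -0.5422, 1.3735).
‖u_3‖ = 2.5078, so e_3 = (0.5189, 0.6197, -0.2162, 0.5477).
Qᵀb = (1.6000, -5.4265, 1.3548).
Back-substitute: x_3 = 1.3548/2.5078 = 0.5402.
x_2 = (-5.4265 − 2.4394·0.5402)/4.8208 = -1.3990.
x_1 = (1.6000 + 2.4000·(-1.3990) − 2.4000·0.5402)/5.0000 = -0.6108.

x = (-0.6108, -1.3990, 0.5402)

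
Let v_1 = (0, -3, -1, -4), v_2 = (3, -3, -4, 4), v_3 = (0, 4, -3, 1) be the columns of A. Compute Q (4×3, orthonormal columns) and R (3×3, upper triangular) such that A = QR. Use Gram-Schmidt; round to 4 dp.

Q = [[0.0000, 0.4257, -0.0343], [-0.5883, -0.4749, 0.6063], [-0.1961, -0.5840, -0.7481], [-0.7845, 0.5022, -0.2677]], R = [[5.0990, -0.5883, -2.5495], [0.0000, 7.0465, 0.3548], [0.0000, 0.0000, 4.4016]]

v_1 = (0, -3, -1, -4); ‖v_1‖ = 5.0990, so q_1 = (0.0000, -0.5883, -0.1961, -0.7845).
q_1·v_2 = 0.0000·3 + (-0.5883)·(-3) + (-0.1961)·(-4) + (-0.7845)·4 = -0.5883.
u_2 = v_2 + 0.5883·q_1 = (3.0000, -3.3462, -4.1154, 3.5385).
‖u_2‖ = 7.0465, so q_2 = (0.4257, -0.4749, -0.5840, 0.5022).
q_1·v_3 = 0.0000·0 + (-0.5883)·4 + (-0.1961)·(-3) + (-0.7845)·1 = -2.5495; q_2·v_3 = 0.4257·0 + (-0.4749)·4 + (-0.5840)·(-3) + 0.5022·1 = 0.3548.
u_3 = v_3 + 2.5495·q_1 − 0.3548·q_2 = (-0.1510, 2.6685, -3.2928, -1.1782).
‖u_3‖ = 4.4016, so q_3 = (-0.0343, 0.6063, -0.7481, -0.2677).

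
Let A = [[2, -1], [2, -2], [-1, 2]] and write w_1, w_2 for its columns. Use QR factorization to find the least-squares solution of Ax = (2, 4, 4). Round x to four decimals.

x = (3.2941, 2.7059)

w_1 = (2, 2, -1); ‖w_1‖ = 3.0000, so q_1 = (0.6667, 0.6667, -0.3333).
q_1·w_2 = 0.6667·(-1) + 0.6667·(-2) + (-0.3333)·2 = -2.6667.
u_2 = w_2 + 2.6667·q_1 = (0.7778, -0.2222, 1.1111).
‖u_2‖ = 1.3744, so q_2 = (0.5659, -0.1617, 0.8085).
Qᵀb = (2.6667, 3.7189).
Back-substitute: x_2 = 3.7189/1.3744 = 2.7059.
x_1 = (2.6667 + 2.6667·2.7059)/3.0000 = 3.2941.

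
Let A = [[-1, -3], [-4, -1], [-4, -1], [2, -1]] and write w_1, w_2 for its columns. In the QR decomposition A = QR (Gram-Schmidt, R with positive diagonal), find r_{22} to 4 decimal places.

e_1 = w_1/‖w_1‖ = (-1, -4, -4, 2)/6.0828 = (-0.1644, -0.6576, -0.6576, 0.3288).
r_{12} = e_1·w_2 = 1.4796.
u_2 = w_2 − 1.4796·e_1 = (-2.7568, -0.0270, -0.0270, -1.4865).
r_{22} = ‖u_2‖ = 3.1322.

r_{22} = 3.1322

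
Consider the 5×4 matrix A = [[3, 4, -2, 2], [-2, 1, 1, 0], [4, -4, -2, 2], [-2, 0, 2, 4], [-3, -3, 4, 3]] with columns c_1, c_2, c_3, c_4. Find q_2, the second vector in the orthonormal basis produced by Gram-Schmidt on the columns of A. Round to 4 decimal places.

q_2 = (0.5856, 0.1768, -0.6630, 0.0221, -0.4309)

c_1 = (3, -2, 4, -2, -3); ‖c_1‖ = 6.4807, so q_1 = (0.4629, -0.3086, 0.6172, -0.3086, -0.4629).
q_1·c_2 = 0.4629·4 + (-0.3086)·1 + 0.6172·(-4) + (-0.3086)·0 + (-0.4629)·(-3) = 0.4629.
u_2 = c_2 − 0.4629·q_1 = (3.7857, 1.1429, -4.2857, 0.1429, -2.7857).
‖u_2‖ = 6.4642, so q_2 = (0.5856, 0.1768, -0.6630, 0.0221, -0.4309).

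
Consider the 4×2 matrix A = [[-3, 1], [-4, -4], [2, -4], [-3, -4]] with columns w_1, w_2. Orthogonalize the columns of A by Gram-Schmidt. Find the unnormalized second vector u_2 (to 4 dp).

w_1 = (-3, -4, 2, -3); ‖w_1‖ = 6.1644, so e_1 = (-0.4867, -0.6489, 0.3244, -0.4867).
e_1·w_2 = (-0.4867)·1 + (-0.6489)·(-4) + 0.3244·(-4) + (-0.4867)·(-4) = 2.7578.
u_2 = w_2 − 2.7578·e_1 = (2.3421, -2.2105, -4.8947, -2.6579).

u_2 = (2.3421, -2.2105, -4.8947, -2.6579)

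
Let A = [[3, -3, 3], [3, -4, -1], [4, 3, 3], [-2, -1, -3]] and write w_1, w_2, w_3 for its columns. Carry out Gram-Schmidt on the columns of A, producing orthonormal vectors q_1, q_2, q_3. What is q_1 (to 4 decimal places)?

q_1 = (0.4867, 0.4867, 0.6489, -0.3244)

q_1 = w_1/‖w_1‖ = (3, 3, 4, -2)/6.1644 = (0.4867, 0.4867, 0.6489, -0.3244).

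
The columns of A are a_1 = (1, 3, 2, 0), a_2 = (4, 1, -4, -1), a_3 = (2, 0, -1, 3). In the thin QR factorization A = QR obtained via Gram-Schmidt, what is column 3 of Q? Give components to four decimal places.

e_1 = a_1/‖a_1‖ = (1, 3, 2, 0)/3.7417 = (0.2673, 0.8018, 0.5345, 0.0000).
r_{12} = e_1·a_2 = -0.2673.
u_2 = a_2 + 0.2673·e_1 = (4.0714, 1.2143, -3.8571, -1.0000).
‖u_2‖ = 5.8248, so e_2 = (0.6990, 0.2085, -0.6622, -0.1717).
r_{13} = e_1·a_3 = 0.0000; r_{23} = e_2·a_3 = 1.5451.
u_3 = a_3 + 0.0000·e_1 − 1.5451·e_2 = (0.9200, -0.3221, 0.0232, 3.2653).
‖u_3‖ = 3.4077, so e_3 = (0.2700, -0.0945, 0.0068, 0.9582).

e_3 = (0.2700, -0.0945, 0.0068, 0.9582)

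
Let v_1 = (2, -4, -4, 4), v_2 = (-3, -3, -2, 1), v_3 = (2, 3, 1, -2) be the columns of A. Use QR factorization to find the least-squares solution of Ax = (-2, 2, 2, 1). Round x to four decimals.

x = (-0.5556, -0.8889, -1.4444)

q_1 = v_1/‖v_1‖ = (2, -4, -4, 4)/7.2111 = (0.2774, -0.5547, -0.5547, 0.5547).
r_{12} = q_1·v_2 = 2.4962.
u_2 = v_2 − 2.4962·q_1 = (-3.6923, -1.6154, -0.6154, -0.3846).
‖u_2‖ = 4.0950, so q_2 = (-0.9017, -0.3945, -0.1503, -0.0939).
r_{13} = q_1·v_3 = -2.7735; r_{23} = q_2·v_3 = -2.9492.
u_3 = v_3 + 2.7735·q_1 + 2.9492·q_2 = (0.1101, 0.2982, -0.9817, -0.7385).
‖u_3‖ = 1.2689, so q_3 = (0.0868, 0.2350, -0.7736, -0.5820).
Qᵀb = (-2.2188, 0.6199, -1.8328).
Back-substitute: x_3 = -1.8328/1.2689 = -1.4444.
x_2 = (0.6199 + 2.9492·(-1.4444))/4.0950 = -0.8889.
x_1 = (-2.2188 − 2.4962·(-0.8889) + 2.7735·(-1.4444))/7.2111 = -0.5556.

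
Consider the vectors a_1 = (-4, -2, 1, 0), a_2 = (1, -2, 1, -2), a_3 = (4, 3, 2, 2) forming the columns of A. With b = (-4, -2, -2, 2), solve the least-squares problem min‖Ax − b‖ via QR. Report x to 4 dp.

a_1 = (-4, -2, 1, 0); ‖a_1‖ = 4.5826, so q_1 = (-0.8729, -0.4364, 0.2182, 0.0000).
q_1·a_2 = (-0.8729)·1 + (-0.4364)·(-2) + 0.2182·1 + 0.0000·(-2) = 0.2182.
u_2 = a_2 − 0.2182·q_1 = (1.1905, -1.9048, 0.9524, -2.0000).
‖u_2‖ = 3.1547, so q_2 = (0.3774, -0.6038, 0.3019, -0.6340).
q_1·a_3 = (-0.8729)·4 + (-0.4364)·3 + 0.2182·2 + 0.0000·2 = -4.3644; q_2·a_3 = 0.3774·4 + (-0.6038)·3 + 0.3019·2 + (-0.6340)·2 = -0.9660.
u_3 = a_3 + 4.3644·q_1 + 0.9660·q_2 = (0.5550, 0.5120, 3.2440, 1.3876).
‖u_3‖ = 3.6082, so q_3 = (0.1538, 0.1419, 0.8991, 0.3846).
Qᵀb = (3.9279, -2.1736, -1.9281).
Back-substitute: x_3 = -1.9281/3.6082 = -0.5344.
x_2 = (-2.1736 + 0.9660·(-0.5344))/3.1547 = -0.8526.
x_1 = (3.9279 − 0.2182·(-0.8526) + 4.3644·(-0.5344))/4.5826 = 0.3888.

x = (0.3888, -0.8526, -0.5344)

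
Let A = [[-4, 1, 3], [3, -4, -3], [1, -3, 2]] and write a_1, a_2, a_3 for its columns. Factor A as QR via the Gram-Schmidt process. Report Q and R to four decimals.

a_1 = (-4, 3, 1); ‖a_1‖ = 5.0990, so q_1 = (-0.7845, 0.5883, 0.1961).
q_1·a_2 = (-0.7845)·1 + 0.5883·(-4) + 0.1961·(-3) = -3.7262.
u_2 = a_2 + 3.7262·q_1 = (-1.9231, -1.8077, -2.2692).
‖u_2‖ = 3.4807, so q_2 = (-0.5525, -0.5193, -0.6519).
q_1·a_3 = (-0.7845)·3 + 0.5883·(-3) + 0.1961·2 = -3.7262; q_2·a_3 = (-0.5525)·3 + (-0.5193)·(-3) + (-0.6519)·2 = -1.4033.
u_3 = a_3 + 3.7262·q_1 + 1.4033·q_2 = (-0.6984, -1.5365, 1.8159).
‖u_3‖ = 2.4791, so q_3 = (-0.2817, -0.6198, 0.7325).

Q = [[-0.7845, -0.5525, -0.2817], [0.5883, -0.5193, -0.6198], [0.1961, -0.6519, 0.7325]], R = [[5.0990, -3.7262, -3.7262], [0.0000, 3.4807, -1.4033], [0.0000, 0.0000, 2.4791]]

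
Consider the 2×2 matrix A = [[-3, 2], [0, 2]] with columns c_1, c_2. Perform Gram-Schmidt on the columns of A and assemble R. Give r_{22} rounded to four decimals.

r_{22} = 2.0000

c_1 = (-3, 0); ‖c_1‖ = 3.0000, so q_1 = (-1.0000, 0.0000).
q_1·c_2 = (-1.0000)·2 + 0.0000·2 = -2.0000.
u_2 = c_2 + 2.0000·q_1 = (0.0000, 2.0000).
r_{22} = ‖u_2‖ = 2.0000.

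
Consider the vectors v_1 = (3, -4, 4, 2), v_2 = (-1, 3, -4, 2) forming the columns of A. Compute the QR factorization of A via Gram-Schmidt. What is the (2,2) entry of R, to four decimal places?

r_{22} = 3.7148

e_1 = v_1/‖v_1‖ = (3, -4, 4, 2)/6.7082 = (0.4472, -0.5963, 0.5963, 0.2981).
r_{12} = e_1·v_2 = -4.0249.
u_2 = v_2 + 4.0249·e_1 = (0.8000, 0.6000, -1.6000, 3.2000).
r_{22} = ‖u_2‖ = 3.7148.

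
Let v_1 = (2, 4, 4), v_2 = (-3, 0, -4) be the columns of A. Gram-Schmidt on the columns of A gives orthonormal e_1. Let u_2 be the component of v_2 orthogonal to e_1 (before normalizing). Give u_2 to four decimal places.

u_2 = (-1.7778, 2.4444, -1.5556)

e_1 = v_1/‖v_1‖ = (2, 4, 4)/6.0000 = (0.3333, 0.6667, 0.6667).
r_{12} = e_1·v_2 = -3.6667.
u_2 = v_2 + 3.6667·e_1 = (-1.7778, 2.4444, -1.5556).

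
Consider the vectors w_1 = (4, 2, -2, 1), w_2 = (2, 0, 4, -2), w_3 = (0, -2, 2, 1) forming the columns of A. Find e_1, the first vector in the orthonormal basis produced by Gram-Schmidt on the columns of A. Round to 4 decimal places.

e_1 = (0.8000, 0.4000, -0.4000, 0.2000)

w_1 = (4, 2, -2, 1); ‖w_1‖ = 5.0000, so e_1 = (0.8000, 0.4000, -0.4000, 0.2000).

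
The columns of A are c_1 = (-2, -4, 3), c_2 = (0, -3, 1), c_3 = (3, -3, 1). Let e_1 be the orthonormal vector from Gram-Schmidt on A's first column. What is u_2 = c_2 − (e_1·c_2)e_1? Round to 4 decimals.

u_2 = (1.0345, -0.9310, -0.5517)

e_1 = c_1/‖c_1‖ = (-2, -4, 3)/5.3852 = (-0.3714, -0.7428, 0.5571).
r_{12} = e_1·c_2 = 2.7854.
u_2 = c_2 − 2.7854·e_1 = (1.0345, -0.9310, -0.5517).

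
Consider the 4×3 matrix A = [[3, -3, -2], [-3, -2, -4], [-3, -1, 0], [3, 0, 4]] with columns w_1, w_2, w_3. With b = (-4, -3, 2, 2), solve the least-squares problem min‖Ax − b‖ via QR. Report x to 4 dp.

x = (-0.6026, 0.1044, 1.0385)

w_1 = (3, -3, -3, 3); ‖w_1‖ = 6.0000, so q_1 = (0.5000, -0.5000, -0.5000, 0.5000).
q_1·w_2 = 0.5000·(-3) + (-0.5000)·(-2) + (-0.5000)·(-1) + 0.5000·0 = 0.0000.
u_2 = w_2 + 0.0000·q_1 = (-3.0000, -2.0000, -1.0000, 0.0000).
‖u_2‖ = 3.7417, so q_2 = (-0.8018, -0.5345, -0.2673, 0.0000).
q_1·w_3 = 0.5000·(-2) + (-0.5000)·(-4) + (-0.5000)·0 + 0.5000·4 = 3.0000; q_2·w_3 = (-0.8018)·(-2) + (-0.5345)·(-4) + (-0.2673)·0 + 0.0000·4 = 3.7417.
u_3 = w_3 − 3.0000·q_1 − 3.7417·q_2 = (-0.5000, -0.5000, 2.5000, 2.5000).
‖u_3‖ = 3.6056, so q_3 = (-0.1387, -0.1387, 0.6934, 0.6934).
Qᵀb = (-0.5000, 4.2762, 3.7442).
Back-substitute: x_3 = 3.7442/3.6056 = 1.0385.
x_2 = (4.2762 − 3.7417·1.0385)/3.7417 = 0.1044.
x_1 = (-0.5000 + 0.0000·0.1044 − 3.0000·1.0385)/6.0000 = -0.6026.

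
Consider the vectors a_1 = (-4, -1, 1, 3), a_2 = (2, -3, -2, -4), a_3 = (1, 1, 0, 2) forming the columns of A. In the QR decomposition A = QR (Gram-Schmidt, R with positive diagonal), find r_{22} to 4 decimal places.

q_1 = a_1/‖a_1‖ = (-4, -1, 1, 3)/5.1962 = (-0.7698, -0.1925, 0.1925, 0.5774).
r_{12} = q_1·a_2 = -3.6566.
u_2 = a_2 + 3.6566·q_1 = (-0.8148, -3.7037, -1.2963, -1.8889).
r_{22} = ‖u_2‖ = 4.4305.

r_{22} = 4.4305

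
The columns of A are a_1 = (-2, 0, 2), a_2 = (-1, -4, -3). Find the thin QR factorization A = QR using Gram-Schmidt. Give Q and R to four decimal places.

e_1 = a_1/‖a_1‖ = (-2, 0, 2)/2.8284 = (-0.7071, 0.0000, 0.7071).
r_{12} = e_1·a_2 = -1.4142.
u_2 = a_2 + 1.4142·e_1 = (-2.0000, -4.0000, -2.0000).
‖u_2‖ = 4.8990, so e_2 = (-0.4082, -0.8165, -0.4082).

Q = [[-0.7071, -0.4082], [0.0000, -0.8165], [0.7071, -0.4082]], R = [[2.8284, -1.4142], [0.0000, 4.8990]]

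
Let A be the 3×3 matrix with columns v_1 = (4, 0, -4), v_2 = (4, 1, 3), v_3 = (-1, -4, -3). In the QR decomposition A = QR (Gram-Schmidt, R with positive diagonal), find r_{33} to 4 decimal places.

v_1 = (4, 0, -4); ‖v_1‖ = 5.6569, so e_1 = (0.7071, 0.0000, -0.7071).
e_1·v_2 = 0.7071·4 + 0.0000·1 + (-0.7071)·3 = 0.7071.
u_2 = v_2 − 0.7071·e_1 = (3.5000, 1.0000, 3.5000).
‖u_2‖ = 5.0498, so e_2 = (0.6931, 0.1980, 0.6931).
e_1·v_3 = 0.7071·(-1) + 0.0000·(-4) + (-0.7071)·(-3) = 1.4142; e_2·v_3 = 0.6931·(-1) + 0.1980·(-4) + 0.6931·(-3) = -3.5645.
u_3 = v_3 − 1.4142·e_1 + 3.5645·e_2 = (0.4706, -3.2941, 0.4706).
r_{33} = ‖u_3‖ = 3.3607.

r_{33} = 3.3607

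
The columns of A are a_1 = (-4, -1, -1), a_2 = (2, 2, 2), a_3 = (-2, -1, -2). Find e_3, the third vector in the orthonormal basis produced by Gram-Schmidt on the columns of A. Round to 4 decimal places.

a_1 = (-4, -1, -1); ‖a_1‖ = 4.2426, so e_1 = (-0.9428, -0.2357, -0.2357).
e_1·a_2 = (-0.9428)·2 + (-0.2357)·2 + (-0.2357)·2 = -2.8284.
u_2 = a_2 + 2.8284·e_1 = (-0.6667, 1.3333, 1.3333).
‖u_2‖ = 2.0000, so e_2 = (-0.3333, 0.6667, 0.6667).
e_1·a_3 = (-0.9428)·(-2) + (-0.2357)·(-1) + (-0.2357)·(-2) = 2.5927; e_2·a_3 = (-0.3333)·(-2) + 0.6667·(-1) + 0.6667·(-2) = -1.3333.
u_3 = a_3 − 2.5927·e_1 + 1.3333·e_2 = (0.0000, 0.5000, -0.5000).
‖u_3‖ = 0.7071, so e_3 = (0.0000, 0.7071, -0.7071).

e_3 = (0.0000, 0.7071, -0.7071)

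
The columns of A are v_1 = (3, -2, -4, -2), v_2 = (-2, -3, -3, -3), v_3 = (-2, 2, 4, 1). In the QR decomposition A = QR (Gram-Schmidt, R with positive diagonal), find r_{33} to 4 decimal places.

e_1 = v_1/‖v_1‖ = (3, -2, -4, -2)/5.7446 = (0.5222, -0.3482, -0.6963, -0.3482).
r_{12} = e_1·v_2 = 3.1334.
u_2 = v_2 − 3.1334·e_1 = (-3.6364, -1.9091, -0.8182, -1.9091).
‖u_2‖ = 4.6024, so e_2 = (-0.7901, -0.4148, -0.1778, -0.4148).
r_{13} = e_1·v_3 = -4.8742; r_{23} = e_2·v_3 = -0.3753.
u_3 = v_3 + 4.8742·e_1 + 0.3753·e_2 = (0.2489, 0.1474, 0.5393, -0.8526).
r_{33} = ‖u_3‖ = 1.0496.

r_{33} = 1.0496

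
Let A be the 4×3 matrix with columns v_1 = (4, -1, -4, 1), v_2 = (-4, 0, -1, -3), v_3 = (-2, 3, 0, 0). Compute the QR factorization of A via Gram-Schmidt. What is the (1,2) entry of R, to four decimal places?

v_1 = (4, -1, -4, 1); ‖v_1‖ = 5.8310, so q_1 = (0.6860, -0.1715, -0.6860, 0.1715).
r_{12} = q_1·v_2 = -2.5725.

r_{12} = -2.5725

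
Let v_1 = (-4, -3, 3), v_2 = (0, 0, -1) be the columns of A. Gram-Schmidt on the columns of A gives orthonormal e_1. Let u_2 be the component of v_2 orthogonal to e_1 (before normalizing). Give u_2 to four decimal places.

u_2 = (-0.3529, -0.2647, -0.7353)

v_1 = (-4, -3, 3); ‖v_1‖ = 5.8310, so e_1 = (-0.6860, -0.5145, 0.5145).
e_1·v_2 = (-0.6860)·0 + (-0.5145)·0 + 0.5145·(-1) = -0.5145.
u_2 = v_2 + 0.5145·e_1 = (-0.3529, -0.2647, -0.7353).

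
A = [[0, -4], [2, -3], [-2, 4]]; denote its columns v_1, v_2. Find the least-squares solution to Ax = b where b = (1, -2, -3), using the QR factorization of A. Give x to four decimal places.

v_1 = (0, 2, -2); ‖v_1‖ = 2.8284, so e_1 = (0.0000, 0.7071, -0.7071).
e_1·v_2 = 0.0000·(-4) + 0.7071·(-3) + (-0.7071)·4 = -4.9497.
u_2 = v_2 + 4.9497·e_1 = (-4.0000, 0.5000, 0.5000).
‖u_2‖ = 4.0620, so e_2 = (-0.9847, 0.1231, 0.1231).
Qᵀb = (0.7071, -1.6002).
Back-substitute: x_2 = -1.6002/4.0620 = -0.3939.
x_1 = (0.7071 + 4.9497·(-0.3939))/2.8284 = -0.4394.

x = (-0.4394, -0.3939)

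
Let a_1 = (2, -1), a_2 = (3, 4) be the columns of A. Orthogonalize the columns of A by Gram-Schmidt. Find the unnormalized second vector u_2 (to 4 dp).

a_1 = (2, -1); ‖a_1‖ = 2.2361, so q_1 = (0.8944, -0.4472).
q_1·a_2 = 0.8944·3 + (-0.4472)·4 = 0.8944.
u_2 = a_2 − 0.8944·q_1 = (2.2000, 4.4000).

u_2 = (2.2000, 4.4000)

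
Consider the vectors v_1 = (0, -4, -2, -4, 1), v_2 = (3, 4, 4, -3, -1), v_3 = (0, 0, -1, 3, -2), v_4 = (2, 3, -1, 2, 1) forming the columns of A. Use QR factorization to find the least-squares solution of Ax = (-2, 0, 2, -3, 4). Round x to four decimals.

x = (-0.7027, -0.4869, -2.2419, -0.2804)

e_1 = v_1/‖v_1‖ = (0, -4, -2, -4, 1)/6.0828 = (0.0000, -0.6576, -0.3288, -0.6576, 0.1644).
r_{12} = e_1·v_2 = -2.1372.
u_2 = v_2 + 2.1372·e_1 = (3.0000, 2.5946, 3.2973, -4.4054, -0.6486).
‖u_2‖ = 6.8141, so e_2 = (0.4403, 0.3808, 0.4839, -0.6465, -0.0952).
r_{13} = e_1·v_3 = -1.9728; r_{23} = e_2·v_3 = -2.2330.
u_3 = v_3 + 1.9728·e_1 + 2.2330·e_2 = (0.9831, -0.4470, -0.5681, 0.2590, -1.8882).
‖u_3‖ = 2.2631, so e_3 = (0.4344, -0.1975, -0.2510, 0.1145, -0.8344).
r_{14} = e_1·v_4 = -2.7948; r_{24} = e_2·v_4 = 0.1507; r_{34} = e_3·v_4 = -0.0782.
u_4 = v_4 + 2.7948·e_1 − 0.1507·e_2 + 0.0782·e_3 = (1.9676, 1.0893, -2.0115, 0.2686, 1.4086).
‖u_4‖ = 3.3407, so e_4 = (0.5890, 0.3261, -0.6021, 0.0804, 0.4216).
Qᵀb = (1.9728, 1.6460, -5.0517, -0.9368).
Back-substitute: x_4 = -0.9368/3.3407 = -0.2804.
x_3 = (-5.0517 + 0.0782·(-0.2804))/2.2631 = -2.2419.
x_2 = (1.6460 + 2.2330·(-2.2419) − 0.1507·(-0.2804))/6.8141 = -0.4869.
x_1 = (1.9728 + 2.1372·(-0.4869) + 1.9728·(-2.2419) + 2.7948·(-0.2804))/6.0828 = -0.7027.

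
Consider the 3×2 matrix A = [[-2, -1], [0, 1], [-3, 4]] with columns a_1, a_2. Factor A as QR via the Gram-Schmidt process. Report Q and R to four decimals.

Q = [[-0.5547, -0.7907], [0.0000, 0.3115], [-0.8321, 0.5271]], R = [[3.6056, -2.7735], [0.0000, 3.2106]]

q_1 = a_1/‖a_1‖ = (-2, 0, -3)/3.6056 = (-0.5547, 0.0000, -0.8321).
r_{12} = q_1·a_2 = -2.7735.
u_2 = a_2 + 2.7735·q_1 = (-2.5385, 1.0000, 1.6923).
‖u_2‖ = 3.2106, so q_2 = (-0.7907, 0.3115, 0.5271).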